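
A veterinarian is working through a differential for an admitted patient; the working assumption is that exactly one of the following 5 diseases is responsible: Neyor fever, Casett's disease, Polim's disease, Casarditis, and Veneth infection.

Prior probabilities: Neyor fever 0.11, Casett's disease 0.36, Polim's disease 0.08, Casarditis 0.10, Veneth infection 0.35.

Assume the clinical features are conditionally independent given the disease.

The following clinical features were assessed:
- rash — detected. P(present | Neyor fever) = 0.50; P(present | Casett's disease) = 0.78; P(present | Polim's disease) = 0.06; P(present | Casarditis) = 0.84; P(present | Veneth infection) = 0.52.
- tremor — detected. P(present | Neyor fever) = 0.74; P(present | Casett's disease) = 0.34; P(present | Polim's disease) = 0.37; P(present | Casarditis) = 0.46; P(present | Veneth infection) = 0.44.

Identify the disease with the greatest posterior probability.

By Bayes' rule with conditional independence, the unnormalized weight for each hypothesis is prior × ∏ likelihoods:
  Neyor fever: 0.11 × 0.50 × 0.74 = 0.0407
  Casett's disease: 0.36 × 0.78 × 0.34 = 0.095472
  Polim's disease: 0.08 × 0.06 × 0.37 = 0.001776
  Casarditis: 0.10 × 0.84 × 0.46 = 0.03864
  Veneth infection: 0.35 × 0.52 × 0.44 = 0.08008
Normalizing constant Z = 0.0407 + 0.095472 + 0.001776 + 0.03864 + 0.08008 = 0.25667.
P(Neyor fever | evidence) ≈ 0.0407 / 0.25667 ≈ 0.159
P(Casett's disease | evidence) ≈ 0.095472 / 0.25667 ≈ 0.372
P(Polim's disease | evidence) ≈ 0.001776 / 0.25667 ≈ 0.007
P(Casarditis | evidence) ≈ 0.03864 / 0.25667 ≈ 0.151
P(Veneth infection | evidence) ≈ 0.08008 / 0.25667 ≈ 0.312
The largest is 0.372, so Casett's disease is most probable.

Casett's disease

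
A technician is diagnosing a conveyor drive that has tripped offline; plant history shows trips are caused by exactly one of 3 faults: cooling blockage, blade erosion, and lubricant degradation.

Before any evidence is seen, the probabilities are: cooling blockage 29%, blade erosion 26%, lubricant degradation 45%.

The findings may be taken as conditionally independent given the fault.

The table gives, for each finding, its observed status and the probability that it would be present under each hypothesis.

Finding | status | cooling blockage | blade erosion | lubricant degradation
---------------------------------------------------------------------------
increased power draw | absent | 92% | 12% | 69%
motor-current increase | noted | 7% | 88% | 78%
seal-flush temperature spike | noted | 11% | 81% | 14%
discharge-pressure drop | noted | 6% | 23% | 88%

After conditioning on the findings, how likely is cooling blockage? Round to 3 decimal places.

By Bayes' rule with conditional independence, the unnormalized weight for each hypothesis is prior × ∏ likelihoods (using 1 − P(present | H) for each absent finding):
  cooling blockage: 0.29 × (1 − 0.92) × 0.07 × 0.11 × 0.06 = 1.0718e-05
  blade erosion: 0.26 × (1 − 0.12) × 0.88 × 0.81 × 0.23 = 0.03751
  lubricant degradation: 0.45 × (1 − 0.69) × 0.78 × 0.14 × 0.88 = 0.013405
Marginal likelihood of the evidence = 0.050926.
P(cooling blockage | evidence) = 1.0718e-05 / 0.050926 ≈ 0.000.

0.000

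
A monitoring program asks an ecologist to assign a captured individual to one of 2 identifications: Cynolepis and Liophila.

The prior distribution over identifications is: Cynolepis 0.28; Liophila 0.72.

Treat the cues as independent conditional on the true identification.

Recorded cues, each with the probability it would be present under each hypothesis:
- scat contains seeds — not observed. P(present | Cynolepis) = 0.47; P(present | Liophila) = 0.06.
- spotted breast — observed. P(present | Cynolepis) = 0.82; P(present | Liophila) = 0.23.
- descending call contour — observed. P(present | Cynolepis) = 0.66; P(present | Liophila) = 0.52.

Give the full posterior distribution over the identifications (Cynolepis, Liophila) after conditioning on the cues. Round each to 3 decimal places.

0.498, 0.502

Multiply each prior by the joint likelihood of the cue pattern (using 1 − P(present | H) for each absent cue):
  Cynolepis: 0.28 × (1 − 0.47) × 0.82 × 0.66 = 0.080314
  Liophila: 0.72 × (1 − 0.06) × 0.23 × 0.52 = 0.080945
The unnormalized weights sum to 0.16126.
P(Cynolepis | evidence) = 0.080314 / 0.16126 ≈ 0.498
P(Liophila | evidence) = 0.080945 / 0.16126 ≈ 0.502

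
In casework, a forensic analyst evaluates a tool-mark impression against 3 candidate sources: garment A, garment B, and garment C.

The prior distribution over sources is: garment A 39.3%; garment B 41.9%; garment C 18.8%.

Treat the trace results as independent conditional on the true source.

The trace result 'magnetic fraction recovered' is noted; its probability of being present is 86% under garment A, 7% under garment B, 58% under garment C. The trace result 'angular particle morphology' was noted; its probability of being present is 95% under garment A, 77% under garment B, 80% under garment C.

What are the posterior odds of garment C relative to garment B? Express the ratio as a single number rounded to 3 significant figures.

The normalizing constant cancels in an odds ratio, so compute prior × likelihood for the two hypotheses only:
  garment C: 0.188 × 0.58 × 0.80 = 0.087232
  garment B: 0.419 × 0.07 × 0.77 = 0.022584
Odds(garment C : garment B) = 0.087232 / 0.022584 ≈ 3.86.

3.86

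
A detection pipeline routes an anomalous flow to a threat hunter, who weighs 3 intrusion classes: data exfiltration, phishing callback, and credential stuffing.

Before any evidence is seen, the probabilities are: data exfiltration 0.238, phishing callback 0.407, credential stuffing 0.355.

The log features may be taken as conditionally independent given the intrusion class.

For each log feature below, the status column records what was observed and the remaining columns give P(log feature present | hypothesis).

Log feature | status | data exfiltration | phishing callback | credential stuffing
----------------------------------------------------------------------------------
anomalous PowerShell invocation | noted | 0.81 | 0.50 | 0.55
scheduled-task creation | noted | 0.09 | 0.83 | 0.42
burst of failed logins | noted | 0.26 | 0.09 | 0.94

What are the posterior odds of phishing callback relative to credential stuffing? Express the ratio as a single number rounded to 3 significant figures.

Unnormalized posterior weight (prior times the log feature likelihoods) for each of the two hypotheses:
  phishing callback: 0.407 × 0.50 × 0.83 × 0.09 = 0.015201
  credential stuffing: 0.355 × 0.55 × 0.42 × 0.94 = 0.077085
Odds(phishing callback : credential stuffing) = 0.015201 / 0.077085 ≈ 0.197.

0.197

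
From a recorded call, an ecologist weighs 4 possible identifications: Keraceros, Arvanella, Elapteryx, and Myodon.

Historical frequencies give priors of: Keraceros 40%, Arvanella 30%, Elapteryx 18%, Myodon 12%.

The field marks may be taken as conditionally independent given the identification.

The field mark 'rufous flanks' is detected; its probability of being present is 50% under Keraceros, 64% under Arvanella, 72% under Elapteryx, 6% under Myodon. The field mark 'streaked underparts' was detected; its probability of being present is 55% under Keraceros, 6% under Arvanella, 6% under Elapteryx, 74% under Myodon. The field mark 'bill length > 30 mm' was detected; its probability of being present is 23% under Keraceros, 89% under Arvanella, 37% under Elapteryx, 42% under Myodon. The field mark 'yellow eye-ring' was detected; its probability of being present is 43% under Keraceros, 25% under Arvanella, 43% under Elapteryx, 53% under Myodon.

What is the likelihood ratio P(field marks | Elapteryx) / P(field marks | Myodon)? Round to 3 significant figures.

Take the product of per-field mark likelihoods under each hypothesis, then divide.
  Elapteryx: 0.72 × 0.06 × 0.37 × 0.43 = 0.0068731
  Myodon: 0.06 × 0.74 × 0.42 × 0.53 = 0.0098834
Bayes factor = 0.0068731 / 0.0098834 ≈ 0.695

0.695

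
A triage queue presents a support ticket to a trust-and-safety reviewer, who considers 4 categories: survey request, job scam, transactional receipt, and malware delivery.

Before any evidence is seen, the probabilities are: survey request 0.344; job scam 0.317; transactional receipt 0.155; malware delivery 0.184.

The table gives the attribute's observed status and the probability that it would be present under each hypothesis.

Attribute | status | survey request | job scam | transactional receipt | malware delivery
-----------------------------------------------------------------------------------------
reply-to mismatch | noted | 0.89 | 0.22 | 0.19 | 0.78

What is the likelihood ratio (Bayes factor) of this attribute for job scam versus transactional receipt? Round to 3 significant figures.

The Bayes factor is the ratio of the two likelihoods.
  job scam: 0.22
  transactional receipt: 0.19
Bayes factor = 0.22 / 0.19 ≈ 1.16

1.16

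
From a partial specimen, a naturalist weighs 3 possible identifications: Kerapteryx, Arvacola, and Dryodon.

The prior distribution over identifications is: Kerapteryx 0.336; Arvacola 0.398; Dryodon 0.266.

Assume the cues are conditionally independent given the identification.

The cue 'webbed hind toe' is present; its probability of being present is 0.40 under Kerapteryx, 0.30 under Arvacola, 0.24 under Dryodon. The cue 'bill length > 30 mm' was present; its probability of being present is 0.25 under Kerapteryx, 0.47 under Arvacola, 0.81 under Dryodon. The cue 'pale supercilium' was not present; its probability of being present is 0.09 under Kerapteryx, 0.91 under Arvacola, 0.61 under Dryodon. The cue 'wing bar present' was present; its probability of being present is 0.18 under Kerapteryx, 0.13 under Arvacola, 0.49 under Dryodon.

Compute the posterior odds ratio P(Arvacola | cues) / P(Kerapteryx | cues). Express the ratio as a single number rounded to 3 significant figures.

0.119

Posterior odds equal prior odds times the likelihood ratio; only the two competing hypotheses matter (using 1 − P(present | H) for each absent cue).
  Arvacola: 0.398 × 0.30 × 0.47 × (1 − 0.91) × 0.13 = 0.00065658
  Kerapteryx: 0.336 × 0.40 × 0.25 × (1 − 0.09) × 0.18 = 0.0055037
Odds(Arvacola : Kerapteryx) = 0.00065658 / 0.0055037 ≈ 0.119.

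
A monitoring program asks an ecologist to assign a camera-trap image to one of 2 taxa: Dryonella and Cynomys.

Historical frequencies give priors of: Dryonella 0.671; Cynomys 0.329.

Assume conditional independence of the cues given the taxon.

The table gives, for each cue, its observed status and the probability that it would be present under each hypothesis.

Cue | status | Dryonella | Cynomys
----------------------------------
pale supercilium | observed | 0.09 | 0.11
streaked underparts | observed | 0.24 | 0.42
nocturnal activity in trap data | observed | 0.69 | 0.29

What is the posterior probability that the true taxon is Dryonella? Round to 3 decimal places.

0.694

Multiply each prior by the joint likelihood of the cue pattern:
  Dryonella: 0.671 × 0.09 × 0.24 × 0.69 = 0.010001
  Cynomys: 0.329 × 0.11 × 0.42 × 0.29 = 0.0044079
Normalizing constant Z = 0.010001 + 0.0044079 = 0.014409.
P(Dryonella | evidence) = 0.010001 / 0.014409 ≈ 0.694.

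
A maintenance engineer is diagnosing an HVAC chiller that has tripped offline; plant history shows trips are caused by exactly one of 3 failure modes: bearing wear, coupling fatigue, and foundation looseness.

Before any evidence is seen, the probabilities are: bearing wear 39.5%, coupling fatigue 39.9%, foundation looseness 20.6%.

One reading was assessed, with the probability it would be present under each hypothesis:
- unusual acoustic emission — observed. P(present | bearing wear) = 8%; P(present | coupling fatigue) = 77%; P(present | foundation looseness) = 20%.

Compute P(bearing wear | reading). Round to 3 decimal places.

0.083

Multiply each prior by the likelihood of the reading:
  bearing wear: 0.395 × 0.08 = 0.0316
  coupling fatigue: 0.399 × 0.77 = 0.30723
  foundation looseness: 0.206 × 0.20 = 0.0412
Normalizing constant Z = 0.0316 + 0.30723 + 0.0412 = 0.38003.
P(bearing wear | evidence) = 0.0316 / 0.38003 ≈ 0.083.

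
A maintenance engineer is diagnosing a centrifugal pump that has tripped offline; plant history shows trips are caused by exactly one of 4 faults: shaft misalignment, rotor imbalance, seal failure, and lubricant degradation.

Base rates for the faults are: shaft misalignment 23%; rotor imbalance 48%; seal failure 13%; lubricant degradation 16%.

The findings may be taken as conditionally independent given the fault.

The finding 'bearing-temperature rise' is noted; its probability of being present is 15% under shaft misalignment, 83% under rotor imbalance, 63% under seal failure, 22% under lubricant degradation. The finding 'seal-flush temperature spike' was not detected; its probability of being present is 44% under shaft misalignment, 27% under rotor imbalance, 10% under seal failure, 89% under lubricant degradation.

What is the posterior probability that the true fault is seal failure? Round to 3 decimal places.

0.190

By Bayes' rule with conditional independence, the unnormalized weight for each hypothesis is prior × ∏ likelihoods (using 1 − P(present | H) for each absent finding):
  shaft misalignment: 0.23 × 0.15 × (1 − 0.44) = 0.01932
  rotor imbalance: 0.48 × 0.83 × (1 − 0.27) = 0.29083
  seal failure: 0.13 × 0.63 × (1 − 0.10) = 0.07371
  lubricant degradation: 0.16 × 0.22 × (1 − 0.89) = 0.003872
Normalizing constant Z = 0.01932 + 0.29083 + 0.07371 + 0.003872 = 0.38773.
P(seal failure | evidence) = 0.07371 / 0.38773 ≈ 0.190.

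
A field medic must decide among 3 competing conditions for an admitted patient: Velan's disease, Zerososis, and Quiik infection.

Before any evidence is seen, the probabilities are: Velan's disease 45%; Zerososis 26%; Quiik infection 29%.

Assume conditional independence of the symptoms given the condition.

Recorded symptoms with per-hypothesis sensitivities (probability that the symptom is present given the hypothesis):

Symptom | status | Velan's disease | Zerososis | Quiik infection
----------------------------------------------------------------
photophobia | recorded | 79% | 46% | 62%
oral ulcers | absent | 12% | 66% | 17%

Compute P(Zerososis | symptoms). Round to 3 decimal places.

For each hypothesis, the unnormalized posterior weight is prior × product of the symptom likelihoods (using 1 − P(present | H) for each absent symptom):
  Velan's disease: 0.45 × 0.79 × (1 − 0.12) = 0.31284
  Zerososis: 0.26 × 0.46 × (1 − 0.66) = 0.040664
  Quiik infection: 0.29 × 0.62 × (1 − 0.17) = 0.14923
Normalizing constant Z = 0.31284 + 0.040664 + 0.14923 = 0.50274.
P(Zerososis | evidence) = 0.040664 / 0.50274 ≈ 0.081.

0.081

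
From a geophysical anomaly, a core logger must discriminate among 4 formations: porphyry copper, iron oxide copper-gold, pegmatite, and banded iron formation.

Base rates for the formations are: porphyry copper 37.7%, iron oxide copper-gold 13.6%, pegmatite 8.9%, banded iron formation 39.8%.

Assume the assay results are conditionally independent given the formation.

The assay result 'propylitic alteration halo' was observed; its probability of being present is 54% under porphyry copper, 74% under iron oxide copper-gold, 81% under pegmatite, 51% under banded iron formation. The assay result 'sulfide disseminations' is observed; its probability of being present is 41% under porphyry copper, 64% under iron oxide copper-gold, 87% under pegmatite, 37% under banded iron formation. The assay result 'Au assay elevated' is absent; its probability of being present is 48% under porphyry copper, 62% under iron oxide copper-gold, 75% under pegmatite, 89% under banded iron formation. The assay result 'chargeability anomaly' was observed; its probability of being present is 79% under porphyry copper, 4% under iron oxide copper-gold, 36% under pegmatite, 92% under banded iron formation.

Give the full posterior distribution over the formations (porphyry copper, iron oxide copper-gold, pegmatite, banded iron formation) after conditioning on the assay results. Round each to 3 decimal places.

By Bayes' rule with conditional independence, the unnormalized weight for each hypothesis is prior × ∏ likelihoods (using 1 − P(present | H) for each absent assay result):
  porphyry copper: 0.377 × 0.54 × 0.41 × (1 − 0.48) × 0.79 = 0.034289
  iron oxide copper-gold: 0.136 × 0.74 × 0.64 × (1 − 0.62) × 0.04 = 0.00097903
  pegmatite: 0.089 × 0.81 × 0.87 × (1 − 0.75) × 0.36 = 0.0056446
  banded iron formation: 0.398 × 0.51 × 0.37 × (1 − 0.89) × 0.92 = 0.0076004
Marginal likelihood of the evidence = 0.048513.
P(porphyry copper | evidence) = 0.034289 / 0.048513 ≈ 0.707
P(iron oxide copper-gold | evidence) = 0.00097903 / 0.048513 ≈ 0.020
P(pegmatite | evidence) = 0.0056446 / 0.048513 ≈ 0.116
P(banded iron formation | evidence) = 0.0076004 / 0.048513 ≈ 0.157

0.707, 0.020, 0.116, 0.157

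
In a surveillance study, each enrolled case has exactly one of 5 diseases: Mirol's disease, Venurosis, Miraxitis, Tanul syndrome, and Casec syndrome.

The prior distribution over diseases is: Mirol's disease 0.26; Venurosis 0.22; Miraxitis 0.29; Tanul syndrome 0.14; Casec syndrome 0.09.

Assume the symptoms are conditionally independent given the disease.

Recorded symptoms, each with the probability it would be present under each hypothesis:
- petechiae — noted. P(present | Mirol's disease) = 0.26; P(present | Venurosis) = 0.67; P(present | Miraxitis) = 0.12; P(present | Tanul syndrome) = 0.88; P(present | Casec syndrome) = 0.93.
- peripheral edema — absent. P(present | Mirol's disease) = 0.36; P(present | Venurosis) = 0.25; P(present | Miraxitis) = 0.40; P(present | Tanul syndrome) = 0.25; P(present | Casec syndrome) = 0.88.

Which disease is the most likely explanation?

By Bayes' rule with conditional independence, the unnormalized weight for each hypothesis is prior × ∏ likelihoods (using 1 − P(present | H) for each absent symptom):
  Mirol's disease: 0.26 × 0.26 × (1 − 0.36) = 0.043264
  Venurosis: 0.22 × 0.67 × (1 − 0.25) = 0.11055
  Miraxitis: 0.29 × 0.12 × (1 − 0.40) = 0.02088
  Tanul syndrome: 0.14 × 0.88 × (1 − 0.25) = 0.0924
  Casec syndrome: 0.09 × 0.93 × (1 − 0.88) = 0.010044
Normalizing constant Z = 0.043264 + 0.11055 + 0.02088 + 0.0924 + 0.010044 = 0.27714.
P(Mirol's disease | evidence) ≈ 0.043264 / 0.27714 ≈ 0.156
P(Venurosis | evidence) ≈ 0.11055 / 0.27714 ≈ 0.399
P(Miraxitis | evidence) ≈ 0.02088 / 0.27714 ≈ 0.075
P(Tanul syndrome | evidence) ≈ 0.0924 / 0.27714 ≈ 0.333
P(Casec syndrome | evidence) ≈ 0.010044 / 0.27714 ≈ 0.036
The largest is 0.399, so Venurosis is most probable.

Venurosis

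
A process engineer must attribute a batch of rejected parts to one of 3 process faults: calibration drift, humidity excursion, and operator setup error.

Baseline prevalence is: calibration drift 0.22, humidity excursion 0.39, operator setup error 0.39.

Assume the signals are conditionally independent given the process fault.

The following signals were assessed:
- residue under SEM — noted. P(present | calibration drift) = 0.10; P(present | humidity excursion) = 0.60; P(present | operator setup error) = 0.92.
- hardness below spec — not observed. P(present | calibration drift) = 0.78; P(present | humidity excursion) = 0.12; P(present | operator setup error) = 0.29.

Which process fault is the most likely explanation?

operator setup error

Multiply each prior by the joint likelihood of the signal pattern (using 1 − P(present | H) for each absent signal):
  calibration drift: 0.22 × 0.10 × (1 − 0.78) = 0.00484
  humidity excursion: 0.39 × 0.60 × (1 − 0.12) = 0.20592
  operator setup error: 0.39 × 0.92 × (1 − 0.29) = 0.25475
Marginal likelihood of the evidence = 0.46551.
P(calibration drift | evidence) ≈ 0.00484 / 0.46551 ≈ 0.010
P(humidity excursion | evidence) ≈ 0.20592 / 0.46551 ≈ 0.442
P(operator setup error | evidence) ≈ 0.25475 / 0.46551 ≈ 0.547
The largest is 0.547, so operator setup error is most probable.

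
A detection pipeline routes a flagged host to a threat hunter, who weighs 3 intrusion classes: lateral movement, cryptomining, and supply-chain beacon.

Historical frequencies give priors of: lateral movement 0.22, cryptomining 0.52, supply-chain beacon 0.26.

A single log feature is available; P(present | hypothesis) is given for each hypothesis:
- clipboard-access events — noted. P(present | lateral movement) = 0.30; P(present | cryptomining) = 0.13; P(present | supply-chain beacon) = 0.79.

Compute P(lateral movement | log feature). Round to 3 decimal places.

By Bayes' rule, the unnormalized weight for each hypothesis is prior × likelihood:
  lateral movement: 0.22 × 0.30 = 0.066
  cryptomining: 0.52 × 0.13 = 0.0676
  supply-chain beacon: 0.26 × 0.79 = 0.2054
Marginal likelihood of the evidence = 0.339.
P(lateral movement | evidence) = 0.066 / 0.339 ≈ 0.195.

0.195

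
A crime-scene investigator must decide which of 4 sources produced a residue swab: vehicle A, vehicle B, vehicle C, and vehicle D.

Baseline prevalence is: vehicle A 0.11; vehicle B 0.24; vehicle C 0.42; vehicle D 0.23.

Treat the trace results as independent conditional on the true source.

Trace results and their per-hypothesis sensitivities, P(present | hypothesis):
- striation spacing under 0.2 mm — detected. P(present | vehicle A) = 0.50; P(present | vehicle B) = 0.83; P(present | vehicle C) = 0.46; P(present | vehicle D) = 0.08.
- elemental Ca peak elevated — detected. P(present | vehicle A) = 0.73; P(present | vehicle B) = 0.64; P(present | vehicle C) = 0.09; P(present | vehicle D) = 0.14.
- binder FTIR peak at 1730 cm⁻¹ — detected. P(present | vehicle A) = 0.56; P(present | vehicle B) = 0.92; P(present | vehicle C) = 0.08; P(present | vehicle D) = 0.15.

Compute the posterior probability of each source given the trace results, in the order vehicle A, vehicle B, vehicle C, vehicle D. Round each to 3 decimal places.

By Bayes' rule with conditional independence, the unnormalized weight for each hypothesis is prior × ∏ likelihoods:
  vehicle A: 0.11 × 0.50 × 0.73 × 0.56 = 0.022484
  vehicle B: 0.24 × 0.83 × 0.64 × 0.92 = 0.11729
  vehicle C: 0.42 × 0.46 × 0.09 × 0.08 = 0.001391
  vehicle D: 0.23 × 0.08 × 0.14 × 0.15 = 0.0003864
The unnormalized weights sum to 0.14155.
P(vehicle A | evidence) = 0.022484 / 0.14155 ≈ 0.159
P(vehicle B | evidence) = 0.11729 / 0.14155 ≈ 0.829
P(vehicle C | evidence) = 0.001391 / 0.14155 ≈ 0.010
P(vehicle D | evidence) = 0.0003864 / 0.14155 ≈ 0.003

0.159, 0.829, 0.010, 0.003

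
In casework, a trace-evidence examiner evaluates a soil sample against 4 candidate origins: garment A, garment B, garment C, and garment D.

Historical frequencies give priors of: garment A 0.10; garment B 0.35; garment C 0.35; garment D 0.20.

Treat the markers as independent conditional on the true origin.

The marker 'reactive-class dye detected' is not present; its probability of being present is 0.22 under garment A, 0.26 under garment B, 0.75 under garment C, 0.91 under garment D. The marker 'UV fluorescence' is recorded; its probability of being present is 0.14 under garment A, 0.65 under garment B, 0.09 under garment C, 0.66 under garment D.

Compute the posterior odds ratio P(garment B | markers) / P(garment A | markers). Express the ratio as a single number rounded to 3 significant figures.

15.4

Unnormalized posterior weight (prior times the marker likelihoods) for each of the two hypotheses (using 1 − P(present | H) for each absent marker):
  garment B: 0.35 × (1 − 0.26) × 0.65 = 0.16835
  garment A: 0.10 × (1 − 0.22) × 0.14 = 0.01092
Posterior odds = 0.16835 / 0.01092 ≈ 15.4.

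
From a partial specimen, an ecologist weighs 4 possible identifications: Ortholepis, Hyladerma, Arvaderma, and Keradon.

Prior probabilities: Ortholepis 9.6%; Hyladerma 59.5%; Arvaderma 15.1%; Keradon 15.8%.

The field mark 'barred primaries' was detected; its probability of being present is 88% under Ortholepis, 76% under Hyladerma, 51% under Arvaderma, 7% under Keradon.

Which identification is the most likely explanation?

For each hypothesis, the unnormalized posterior weight is prior × likelihood:
  Ortholepis: 0.096 × 0.88 = 0.08448
  Hyladerma: 0.595 × 0.76 = 0.4522
  Arvaderma: 0.151 × 0.51 = 0.07701
  Keradon: 0.158 × 0.07 = 0.01106
Normalizing constant Z = 0.08448 + 0.4522 + 0.07701 + 0.01106 = 0.62475.
P(Ortholepis | evidence) ≈ 0.08448 / 0.62475 ≈ 0.135
P(Hyladerma | evidence) ≈ 0.4522 / 0.62475 ≈ 0.724
P(Arvaderma | evidence) ≈ 0.07701 / 0.62475 ≈ 0.123
P(Keradon | evidence) ≈ 0.01106 / 0.62475 ≈ 0.018
The largest is 0.724, so Hyladerma is most probable.

Hyladerma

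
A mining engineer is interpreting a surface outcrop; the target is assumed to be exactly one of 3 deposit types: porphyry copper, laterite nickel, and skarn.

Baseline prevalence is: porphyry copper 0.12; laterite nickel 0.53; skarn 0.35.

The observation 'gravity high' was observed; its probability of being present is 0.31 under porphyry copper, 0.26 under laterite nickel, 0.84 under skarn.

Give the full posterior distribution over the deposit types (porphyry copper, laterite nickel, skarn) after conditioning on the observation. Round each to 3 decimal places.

0.079, 0.294, 0.627

Multiply each prior by the likelihood of the observation:
  porphyry copper: 0.12 × 0.31 = 0.0372
  laterite nickel: 0.53 × 0.26 = 0.1378
  skarn: 0.35 × 0.84 = 0.294
Normalizing constant Z = 0.0372 + 0.1378 + 0.294 = 0.469.
P(porphyry copper | evidence) = 0.0372 / 0.469 ≈ 0.079
P(laterite nickel | evidence) = 0.1378 / 0.469 ≈ 0.294
P(skarn | evidence) = 0.294 / 0.469 ≈ 0.627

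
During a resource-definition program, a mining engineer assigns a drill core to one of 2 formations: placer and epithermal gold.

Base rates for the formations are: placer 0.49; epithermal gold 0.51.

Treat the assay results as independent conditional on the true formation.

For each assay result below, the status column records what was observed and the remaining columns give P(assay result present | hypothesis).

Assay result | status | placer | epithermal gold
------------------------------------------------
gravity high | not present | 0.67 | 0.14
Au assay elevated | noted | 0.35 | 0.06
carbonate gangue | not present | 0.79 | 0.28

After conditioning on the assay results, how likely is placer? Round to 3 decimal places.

By Bayes' rule with conditional independence, the unnormalized weight for each hypothesis is prior × ∏ likelihoods (using 1 − P(present | H) for each absent assay result):
  placer: 0.49 × (1 − 0.67) × 0.35 × (1 − 0.79) = 0.011885
  epithermal gold: 0.51 × (1 − 0.14) × 0.06 × (1 − 0.28) = 0.018948
Marginal likelihood of the evidence = 0.030832.
P(placer | evidence) = 0.011885 / 0.030832 ≈ 0.385.

0.385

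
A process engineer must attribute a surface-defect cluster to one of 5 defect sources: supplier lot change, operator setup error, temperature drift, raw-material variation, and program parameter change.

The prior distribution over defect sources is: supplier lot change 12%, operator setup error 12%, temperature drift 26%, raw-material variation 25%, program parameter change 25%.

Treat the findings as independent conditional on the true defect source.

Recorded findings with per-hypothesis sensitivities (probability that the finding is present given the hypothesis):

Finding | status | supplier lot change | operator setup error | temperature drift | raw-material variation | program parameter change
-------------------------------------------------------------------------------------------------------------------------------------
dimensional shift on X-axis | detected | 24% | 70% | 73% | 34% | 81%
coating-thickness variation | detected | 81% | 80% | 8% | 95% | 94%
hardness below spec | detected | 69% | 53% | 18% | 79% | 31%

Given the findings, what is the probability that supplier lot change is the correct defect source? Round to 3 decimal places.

By Bayes' rule with conditional independence, the unnormalized weight for each hypothesis is prior × ∏ likelihoods:
  supplier lot change: 0.12 × 0.24 × 0.81 × 0.69 = 0.016096
  operator setup error: 0.12 × 0.70 × 0.80 × 0.53 = 0.035616
  temperature drift: 0.26 × 0.73 × 0.08 × 0.18 = 0.0027331
  raw-material variation: 0.25 × 0.34 × 0.95 × 0.79 = 0.063793
  program parameter change: 0.25 × 0.81 × 0.94 × 0.31 = 0.059008
The unnormalized weights sum to 0.17725.
P(supplier lot change | evidence) = 0.016096 / 0.17725 ≈ 0.091.

0.091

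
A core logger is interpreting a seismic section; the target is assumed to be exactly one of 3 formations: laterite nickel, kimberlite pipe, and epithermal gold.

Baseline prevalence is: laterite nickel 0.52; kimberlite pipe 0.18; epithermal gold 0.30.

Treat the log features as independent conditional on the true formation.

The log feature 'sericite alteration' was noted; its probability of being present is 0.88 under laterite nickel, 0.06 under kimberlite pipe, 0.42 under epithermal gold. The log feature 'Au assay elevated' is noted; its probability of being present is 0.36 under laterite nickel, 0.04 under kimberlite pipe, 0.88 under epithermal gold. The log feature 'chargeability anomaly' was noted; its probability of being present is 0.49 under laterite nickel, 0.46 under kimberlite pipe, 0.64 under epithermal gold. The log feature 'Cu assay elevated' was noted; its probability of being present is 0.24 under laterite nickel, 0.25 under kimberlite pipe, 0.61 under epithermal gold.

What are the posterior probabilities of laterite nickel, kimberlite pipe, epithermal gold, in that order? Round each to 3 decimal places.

0.309, 0.001, 0.690

For each hypothesis, the unnormalized posterior weight is prior × product of the log feature likelihoods:
  laterite nickel: 0.52 × 0.88 × 0.36 × 0.49 × 0.24 = 0.019373
  kimberlite pipe: 0.18 × 0.06 × 0.04 × 0.46 × 0.25 = 4.968e-05
  epithermal gold: 0.30 × 0.42 × 0.88 × 0.64 × 0.61 = 0.043288
Normalizing constant Z = 0.019373 + 4.968e-05 + 0.043288 = 0.06271.
P(laterite nickel | evidence) = 0.019373 / 0.06271 ≈ 0.309
P(kimberlite pipe | evidence) = 4.968e-05 / 0.06271 ≈ 0.001
P(epithermal gold | evidence) = 0.043288 / 0.06271 ≈ 0.690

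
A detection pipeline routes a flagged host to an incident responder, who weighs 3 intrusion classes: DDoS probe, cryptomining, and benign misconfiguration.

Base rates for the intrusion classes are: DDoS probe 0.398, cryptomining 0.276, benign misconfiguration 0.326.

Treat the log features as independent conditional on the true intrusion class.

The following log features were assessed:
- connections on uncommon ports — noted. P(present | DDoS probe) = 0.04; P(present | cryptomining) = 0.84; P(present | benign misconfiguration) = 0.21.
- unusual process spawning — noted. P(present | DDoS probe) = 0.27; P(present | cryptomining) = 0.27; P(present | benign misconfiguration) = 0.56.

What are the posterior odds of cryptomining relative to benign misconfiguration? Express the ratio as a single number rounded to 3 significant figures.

1.63

The normalizing constant cancels in an odds ratio, so compute prior × likelihood for the two hypotheses only:
  cryptomining: 0.276 × 0.84 × 0.27 = 0.062597
  benign misconfiguration: 0.326 × 0.21 × 0.56 = 0.038338
Posterior odds = 0.062597 / 0.038338 ≈ 1.63.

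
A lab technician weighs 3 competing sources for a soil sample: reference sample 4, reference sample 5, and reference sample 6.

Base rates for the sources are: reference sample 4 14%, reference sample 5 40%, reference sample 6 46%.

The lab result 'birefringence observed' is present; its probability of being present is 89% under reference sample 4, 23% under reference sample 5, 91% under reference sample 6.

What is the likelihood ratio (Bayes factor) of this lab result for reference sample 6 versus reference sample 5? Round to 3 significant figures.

3.96

Likelihood of this lab result under each hypothesis:
  reference sample 6: 0.91
  reference sample 5: 0.23
Bayes factor = 0.91 / 0.23 ≈ 3.96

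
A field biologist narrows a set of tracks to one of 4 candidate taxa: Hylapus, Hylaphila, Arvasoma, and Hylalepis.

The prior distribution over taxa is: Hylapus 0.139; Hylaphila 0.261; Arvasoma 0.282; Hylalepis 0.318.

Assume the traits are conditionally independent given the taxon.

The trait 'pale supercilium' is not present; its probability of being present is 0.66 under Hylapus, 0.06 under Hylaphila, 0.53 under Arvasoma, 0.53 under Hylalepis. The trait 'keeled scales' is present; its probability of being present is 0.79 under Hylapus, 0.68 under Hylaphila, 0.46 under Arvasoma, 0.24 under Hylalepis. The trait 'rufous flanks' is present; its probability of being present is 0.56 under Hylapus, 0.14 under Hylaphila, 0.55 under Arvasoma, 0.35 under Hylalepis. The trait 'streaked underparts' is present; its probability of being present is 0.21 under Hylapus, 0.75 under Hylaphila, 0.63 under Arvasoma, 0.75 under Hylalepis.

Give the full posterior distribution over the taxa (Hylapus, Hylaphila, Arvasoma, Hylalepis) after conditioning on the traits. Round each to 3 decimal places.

0.084, 0.334, 0.403, 0.180

Multiply each prior by the joint likelihood of the trait pattern (using 1 − P(present | H) for each absent trait):
  Hylapus: 0.139 × (1 − 0.66) × 0.79 × 0.56 × 0.21 = 0.0043906
  Hylaphila: 0.261 × (1 − 0.06) × 0.68 × 0.14 × 0.75 = 0.017517
  Arvasoma: 0.282 × (1 − 0.53) × 0.46 × 0.55 × 0.63 = 0.021126
  Hylalepis: 0.318 × (1 − 0.53) × 0.24 × 0.35 × 0.75 = 0.009416
Marginal likelihood of the evidence = 0.052449.
P(Hylapus | evidence) = 0.0043906 / 0.052449 ≈ 0.084
P(Hylaphila | evidence) = 0.017517 / 0.052449 ≈ 0.334
P(Arvasoma | evidence) = 0.021126 / 0.052449 ≈ 0.403
P(Hylalepis | evidence) = 0.009416 / 0.052449 ≈ 0.180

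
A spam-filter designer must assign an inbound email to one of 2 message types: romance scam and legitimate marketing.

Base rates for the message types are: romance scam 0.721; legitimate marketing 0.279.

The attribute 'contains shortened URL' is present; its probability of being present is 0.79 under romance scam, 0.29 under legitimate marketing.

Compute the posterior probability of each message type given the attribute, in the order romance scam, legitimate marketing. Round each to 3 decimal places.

0.876, 0.124

Multiply each prior by the likelihood of the attribute:
  romance scam: 0.721 × 0.79 = 0.56959
  legitimate marketing: 0.279 × 0.29 = 0.08091
Normalizing constant Z = 0.56959 + 0.08091 = 0.6505.
P(romance scam | evidence) = 0.56959 / 0.6505 ≈ 0.876
P(legitimate marketing | evidence) = 0.08091 / 0.6505 ≈ 0.124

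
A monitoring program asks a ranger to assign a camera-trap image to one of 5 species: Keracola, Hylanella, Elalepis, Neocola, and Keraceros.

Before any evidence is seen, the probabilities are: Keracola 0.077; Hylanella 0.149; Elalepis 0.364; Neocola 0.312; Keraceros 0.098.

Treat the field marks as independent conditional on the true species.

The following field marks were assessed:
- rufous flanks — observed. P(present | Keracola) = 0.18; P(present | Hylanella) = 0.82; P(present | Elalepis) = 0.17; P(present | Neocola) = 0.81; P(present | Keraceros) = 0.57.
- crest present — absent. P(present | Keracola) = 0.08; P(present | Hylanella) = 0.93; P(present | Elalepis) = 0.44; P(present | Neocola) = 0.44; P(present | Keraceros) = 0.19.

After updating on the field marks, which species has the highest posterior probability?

Neocola

By Bayes' rule with conditional independence, the unnormalized weight for each hypothesis is prior × ∏ likelihoods (using 1 − P(present | H) for each absent field mark):
  Keracola: 0.077 × 0.18 × (1 − 0.08) = 0.012751
  Hylanella: 0.149 × 0.82 × (1 − 0.93) = 0.0085526
  Elalepis: 0.364 × 0.17 × (1 − 0.44) = 0.034653
  Neocola: 0.312 × 0.81 × (1 − 0.44) = 0.14152
  Keraceros: 0.098 × 0.57 × (1 − 0.19) = 0.045247
The unnormalized weights sum to 0.24273.
P(Keracola | evidence) ≈ 0.012751 / 0.24273 ≈ 0.053
P(Hylanella | evidence) ≈ 0.0085526 / 0.24273 ≈ 0.035
P(Elalepis | evidence) ≈ 0.034653 / 0.24273 ≈ 0.143
P(Neocola | evidence) ≈ 0.14152 / 0.24273 ≈ 0.583
P(Keraceros | evidence) ≈ 0.045247 / 0.24273 ≈ 0.186
The largest is 0.583, so Neocola is most probable.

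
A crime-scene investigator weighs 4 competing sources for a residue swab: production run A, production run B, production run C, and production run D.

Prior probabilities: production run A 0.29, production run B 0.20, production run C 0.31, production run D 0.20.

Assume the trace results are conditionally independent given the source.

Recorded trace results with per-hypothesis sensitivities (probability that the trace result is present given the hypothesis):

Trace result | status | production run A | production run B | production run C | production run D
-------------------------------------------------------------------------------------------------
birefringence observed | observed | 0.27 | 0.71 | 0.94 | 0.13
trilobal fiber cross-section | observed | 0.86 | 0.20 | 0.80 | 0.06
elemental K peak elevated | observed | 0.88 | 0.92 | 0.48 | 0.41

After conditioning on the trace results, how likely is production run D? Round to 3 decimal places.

By Bayes' rule with conditional independence, the unnormalized weight for each hypothesis is prior × ∏ likelihoods:
  production run A: 0.29 × 0.27 × 0.86 × 0.88 = 0.059257
  production run B: 0.20 × 0.71 × 0.20 × 0.92 = 0.026128
  production run C: 0.31 × 0.94 × 0.80 × 0.48 = 0.1119
  production run D: 0.20 × 0.13 × 0.06 × 0.41 = 0.0006396
The unnormalized weights sum to 0.19792.
P(production run D | evidence) = 0.0006396 / 0.19792 ≈ 0.003.

0.003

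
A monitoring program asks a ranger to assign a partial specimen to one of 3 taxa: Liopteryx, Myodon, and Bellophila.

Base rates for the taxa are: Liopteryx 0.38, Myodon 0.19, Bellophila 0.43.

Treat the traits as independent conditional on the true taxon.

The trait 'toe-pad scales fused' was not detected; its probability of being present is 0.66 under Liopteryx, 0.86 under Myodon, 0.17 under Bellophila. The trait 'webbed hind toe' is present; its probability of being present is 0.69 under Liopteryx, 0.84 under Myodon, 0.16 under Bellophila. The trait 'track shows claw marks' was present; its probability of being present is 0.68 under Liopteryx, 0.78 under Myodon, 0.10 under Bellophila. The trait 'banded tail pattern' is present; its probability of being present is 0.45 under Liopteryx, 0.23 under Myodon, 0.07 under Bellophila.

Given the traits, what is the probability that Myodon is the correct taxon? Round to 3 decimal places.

For each hypothesis, the unnormalized posterior weight is prior × product of the trait likelihoods (using 1 − P(present | H) for each absent trait):
  Liopteryx: 0.38 × (1 − 0.66) × 0.69 × 0.68 × 0.45 = 0.027279
  Myodon: 0.19 × (1 − 0.86) × 0.84 × 0.78 × 0.23 = 0.0040085
  Bellophila: 0.43 × (1 − 0.17) × 0.16 × 0.10 × 0.07 = 0.00039973
Marginal likelihood of the evidence = 0.031688.
P(Myodon | evidence) = 0.0040085 / 0.031688 ≈ 0.127.

0.127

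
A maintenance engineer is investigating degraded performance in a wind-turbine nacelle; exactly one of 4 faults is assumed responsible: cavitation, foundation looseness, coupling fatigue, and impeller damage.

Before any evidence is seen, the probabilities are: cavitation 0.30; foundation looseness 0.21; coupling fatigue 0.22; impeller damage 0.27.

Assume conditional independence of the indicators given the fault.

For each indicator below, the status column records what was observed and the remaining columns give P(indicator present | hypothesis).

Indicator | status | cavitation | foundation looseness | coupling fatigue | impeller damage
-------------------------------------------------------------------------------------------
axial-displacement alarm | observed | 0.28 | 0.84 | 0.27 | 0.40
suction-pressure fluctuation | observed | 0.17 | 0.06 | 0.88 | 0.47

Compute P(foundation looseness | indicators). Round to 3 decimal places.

0.083

By Bayes' rule with conditional independence, the unnormalized weight for each hypothesis is prior × ∏ likelihoods:
  cavitation: 0.30 × 0.28 × 0.17 = 0.01428
  foundation looseness: 0.21 × 0.84 × 0.06 = 0.010584
  coupling fatigue: 0.22 × 0.27 × 0.88 = 0.052272
  impeller damage: 0.27 × 0.40 × 0.47 = 0.05076
Normalizing constant Z = 0.01428 + 0.010584 + 0.052272 + 0.05076 = 0.1279.
P(foundation looseness | evidence) = 0.010584 / 0.1279 ≈ 0.083.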